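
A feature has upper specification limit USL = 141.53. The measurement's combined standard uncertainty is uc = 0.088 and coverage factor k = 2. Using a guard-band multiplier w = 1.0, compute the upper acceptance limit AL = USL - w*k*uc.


U = k * uc = 2 * 0.088 = 0.176
guard band g = w * U = 1.0 * 0.176 = 0.176
AL = USL - g = 141.53 - 0.176
AL = 141.3540

141.3540


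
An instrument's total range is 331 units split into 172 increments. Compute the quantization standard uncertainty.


resolution = range / divisions
resolution = 331 / 172 = 1.9244186
u_res = resolution / (2*sqrt(3))
u_res = 1.9244186 / 3.4641016
u_res = 0.5555

0.5555


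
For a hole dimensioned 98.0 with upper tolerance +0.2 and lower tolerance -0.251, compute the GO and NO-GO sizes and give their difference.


GO = nominal - lower_tol (smallest hole = maximum material condition)
GO = 98.0 - 0.251 = 97.749
NO-GO = nominal + upper_tol (largest hole = least material condition)
NO-GO = 98.0 + 0.2 = 98.2
spread = NO-GO - GO = 98.2 - 97.749 = 0.4510

0.4510


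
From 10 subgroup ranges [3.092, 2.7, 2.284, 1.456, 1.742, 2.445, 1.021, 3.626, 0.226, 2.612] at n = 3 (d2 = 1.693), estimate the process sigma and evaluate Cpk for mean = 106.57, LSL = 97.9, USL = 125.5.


R_bar = (3.092 + 2.7 + 2.284 + 1.456 + 1.742 + 2.445 + 1.021 + 3.626 + 0.226 + 2.612) / 10 = 2.1204
sigma = R_bar / d2 = 2.1204 / 1.693 = 1.2524513
Cp = (USL - LSL)/(6*sigma) = (125.5 - 97.9)/(6*1.2524513) = 3.6728
Cpu = (125.5 - 106.57)/(3*1.2524513) = 5.0381
Cpl = (106.57 - 97.9)/(3*1.2524513) = 2.3075
Cpk = min(Cpu, Cpl) = 2.3075

2.3075


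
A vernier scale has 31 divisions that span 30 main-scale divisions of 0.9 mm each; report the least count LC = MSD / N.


LC = MSD / n_div
= 0.9 / 31
= 0.0290

0.0290


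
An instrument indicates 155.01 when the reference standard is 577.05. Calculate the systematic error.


Systematic error = measured - true
= 155.01 - 577.05
= -422.0400

-422.0400


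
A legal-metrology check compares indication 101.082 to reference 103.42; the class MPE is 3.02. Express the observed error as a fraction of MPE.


e = indication - reference = 101.082 - 103.42 = -2.3380
|e| = 2.3380
ratio = |e| / MPE = 2.3380 / 3.02
ratio = 0.7742

0.7742


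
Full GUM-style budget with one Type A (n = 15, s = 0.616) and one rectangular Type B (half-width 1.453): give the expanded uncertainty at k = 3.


u_A = s / sqrt(n) = 0.616 / sqrt(15) = 0.15905052
u_B = half_width / sqrt(3) = 1.453 / sqrt(3) = 0.83888994
uc = sqrt(u_A^2 + u_B^2) = sqrt(0.15905052^2 + 0.83888994^2) = 0.85383453
U = k * uc = 3 * 0.85383453
U = 2.5615

2.5615


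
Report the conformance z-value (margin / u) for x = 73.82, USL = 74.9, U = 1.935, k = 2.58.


u = U / k = 1.935 / 2.58 = 0.75
margin = |USL - x| = |74.9 - 73.82| = 1.08
z = margin / u = 1.08 / 0.75
z = 1.4400

1.4400


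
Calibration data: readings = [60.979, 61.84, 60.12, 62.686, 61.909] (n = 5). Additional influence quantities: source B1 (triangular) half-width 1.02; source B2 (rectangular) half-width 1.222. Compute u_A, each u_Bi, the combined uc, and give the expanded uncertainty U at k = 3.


mean = (60.979 + 61.84 + 60.12 + 62.686 + 61.909) / 5 = 61.5068
s = sqrt(sum((x - mean)^2)/(n-1)) = 0.9829912
u_A = s / sqrt(n) = 0.9829912 / sqrt(5) = 0.43960703
u_B1 = 1.02 / sqrt(6) = 0.41641326
u_B2 = 1.222 / sqrt(3) = 0.70552203
uc = sqrt(0.43960703^2 + 0.41641326^2 + 0.70552203^2) = 0.92973958
U = k * uc = 3 * 0.92973958
U = 2.7892

2.7892


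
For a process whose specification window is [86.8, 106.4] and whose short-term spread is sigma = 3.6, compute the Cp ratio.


Cp = (USL - LSL) / (6 * sigma)
= (106.4 - 86.8) / (6 * 3.6)
= 19.6000 / 21.6000
= 0.9074

0.9074


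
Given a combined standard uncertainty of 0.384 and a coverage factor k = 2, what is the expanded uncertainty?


U = k * uc
U = 2 * 0.384
U = 0.7680

0.7680


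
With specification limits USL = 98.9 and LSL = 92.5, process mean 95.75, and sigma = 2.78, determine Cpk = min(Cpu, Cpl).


Cpu = (USL - mean) / (3*sigma) = (98.9 - 95.75) / (3*2.78) = 0.3777
Cpl = (mean - LSL) / (3*sigma) = (95.75 - 92.5) / (3*2.78) = 0.3897
Cpk = min(Cpu, Cpl) = 0.3777

0.3777


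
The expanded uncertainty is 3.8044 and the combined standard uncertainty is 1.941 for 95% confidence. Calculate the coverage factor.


k = U / uc
k = 3.8044 / 1.941
k = 1.96

1.96


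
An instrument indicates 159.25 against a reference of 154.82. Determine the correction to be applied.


Correction = standard - reading
= 154.82 - 159.25
= -4.4300

-4.4300


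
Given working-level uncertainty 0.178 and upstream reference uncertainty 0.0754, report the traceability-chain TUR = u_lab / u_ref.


TUR = u_lab / u_ref
= 0.178 / 0.0754
= 2.3607

2.3607


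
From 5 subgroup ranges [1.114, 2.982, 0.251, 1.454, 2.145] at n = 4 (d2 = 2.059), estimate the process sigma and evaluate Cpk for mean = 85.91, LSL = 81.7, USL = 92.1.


R_bar = (1.114 + 2.982 + 0.251 + 1.454 + 2.145) / 5 = 1.5892
sigma = R_bar / d2 = 1.5892 / 2.059 = 0.77183099
Cp = (USL - LSL)/(6*sigma) = (92.1 - 81.7)/(6*0.77183099) = 2.2457
Cpu = (92.1 - 85.91)/(3*0.77183099) = 2.6733
Cpl = (85.91 - 81.7)/(3*0.77183099) = 1.8182
Cpk = min(Cpu, Cpl) = 1.8182

1.8182


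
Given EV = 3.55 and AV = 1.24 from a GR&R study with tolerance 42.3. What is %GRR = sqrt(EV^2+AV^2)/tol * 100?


GRR = sqrt(EV^2 + AV^2) = sqrt(3.55^2 + 1.24^2) = 3.7603324
%GRR = GRR / tol * 100 = 3.7603324 / 42.3 * 100
%GRR = 8.8897

8.8897


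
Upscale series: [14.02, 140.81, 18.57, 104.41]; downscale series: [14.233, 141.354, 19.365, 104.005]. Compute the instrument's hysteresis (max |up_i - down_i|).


|14.02 - 14.233| = 0.2130
|140.81 - 141.354| = 0.5440
|18.57 - 19.365| = 0.7950
|104.41 - 104.005| = 0.4050
hysteresis = max(diffs) = 0.7950

0.7950


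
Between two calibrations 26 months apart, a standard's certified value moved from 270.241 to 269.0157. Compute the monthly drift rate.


rate = (v2 - v1) / months
= (269.0157 - 270.241) / 26
= -1.2253 / 26
= -0.0471

-0.0471


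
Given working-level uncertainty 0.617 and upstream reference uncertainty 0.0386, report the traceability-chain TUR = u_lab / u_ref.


TUR = u_lab / u_ref
= 0.617 / 0.0386
= 15.9845

15.9845


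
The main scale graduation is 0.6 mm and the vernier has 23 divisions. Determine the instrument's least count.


LC = MSD / n_div
= 0.6 / 23
= 0.0261

0.0261


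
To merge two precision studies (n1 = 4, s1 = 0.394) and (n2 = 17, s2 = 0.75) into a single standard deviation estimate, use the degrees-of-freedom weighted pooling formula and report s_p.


s_p = sqrt(((n1-1)*s1^2 + (n2-1)*s2^2) / (n1+n2-2))
numerator = (4-1)*0.394^2 + (17-1)*0.75^2 = 0.465708 + 9 = 9.465708
denominator = 4 + 17 - 2 = 19
s_p^2 = 9.465708 / 19 = 0.49819516
s_p = sqrt(0.49819516) = 0.7058

0.7058


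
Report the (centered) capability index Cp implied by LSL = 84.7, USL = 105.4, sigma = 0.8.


Cp = (USL - LSL) / (6 * sigma)
= (105.4 - 84.7) / (6 * 0.8)
= 20.7000 / 4.8000
= 4.3125

4.3125


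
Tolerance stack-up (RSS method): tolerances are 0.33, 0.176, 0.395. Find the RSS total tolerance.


RSS = sqrt(0.33^2 + 0.176^2 + 0.395^2)
= sqrt(0.295901)
= 0.5440

0.5440


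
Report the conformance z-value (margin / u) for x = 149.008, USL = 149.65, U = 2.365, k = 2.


u = U / k = 2.365 / 2 = 1.1825
margin = |USL - x| = |149.65 - 149.008| = 0.642
z = margin / u = 0.642 / 1.1825
z = 0.5429

0.5429


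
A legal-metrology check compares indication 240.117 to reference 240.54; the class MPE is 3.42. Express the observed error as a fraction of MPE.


e = indication - reference = 240.117 - 240.54 = -0.4230
|e| = 0.4230
ratio = |e| / MPE = 0.4230 / 3.42
ratio = 0.1237

0.1237


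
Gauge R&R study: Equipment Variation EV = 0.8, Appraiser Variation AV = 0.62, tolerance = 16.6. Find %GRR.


GRR = sqrt(EV^2 + AV^2) = sqrt(0.8^2 + 0.62^2) = 1.0121265
%GRR = GRR / tol * 100 = 1.0121265 / 16.6 * 100
%GRR = 6.0971

6.0971


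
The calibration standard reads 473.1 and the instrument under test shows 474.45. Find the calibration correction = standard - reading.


Correction = standard - reading
= 473.1 - 474.45
= -1.3500

-1.3500


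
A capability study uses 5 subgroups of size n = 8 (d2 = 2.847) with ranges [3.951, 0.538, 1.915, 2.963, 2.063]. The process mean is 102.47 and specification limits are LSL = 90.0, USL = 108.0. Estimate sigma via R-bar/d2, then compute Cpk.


R_bar = (3.951 + 0.538 + 1.915 + 2.963 + 2.063) / 5 = 2.286
sigma = R_bar / d2 = 2.286 / 2.847 = 0.80295047
Cp = (USL - LSL)/(6*sigma) = (108.0 - 90.0)/(6*0.80295047) = 3.7362
Cpu = (108.0 - 102.47)/(3*0.80295047) = 2.2957
Cpl = (102.47 - 90.0)/(3*0.80295047) = 5.1767
Cpk = min(Cpu, Cpl) = 2.2957

2.2957


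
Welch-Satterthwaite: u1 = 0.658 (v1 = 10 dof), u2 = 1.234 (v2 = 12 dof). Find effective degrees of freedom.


uc = sqrt(u1^2 + u2^2) = sqrt(0.658^2 + 1.234^2) = 1.3984706
v_eff = uc^4 / (u1^4/v1 + u2^4/v2)
= 1.3984706^4 / (0.658^4/10 + 1.234^4/12)
= 3.8248408 / 0.21197794
v_eff = 18.0436

18.0436


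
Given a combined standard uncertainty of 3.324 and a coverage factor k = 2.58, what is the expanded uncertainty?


U = k * uc
U = 2.58 * 3.324
U = 8.5759

8.5759


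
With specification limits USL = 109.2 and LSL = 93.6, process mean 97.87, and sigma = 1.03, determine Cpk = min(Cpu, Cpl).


Cpu = (USL - mean) / (3*sigma) = (109.2 - 97.87) / (3*1.03) = 3.6667
Cpl = (mean - LSL) / (3*sigma) = (97.87 - 93.6) / (3*1.03) = 1.3819
Cpk = min(Cpu, Cpl) = 1.3819

1.3819


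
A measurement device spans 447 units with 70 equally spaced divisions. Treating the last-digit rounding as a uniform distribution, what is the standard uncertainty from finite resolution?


resolution = range / divisions
resolution = 447 / 70 = 6.3857143
u_res = resolution / (2*sqrt(3))
u_res = 6.3857143 / 3.4641016
u_res = 1.8434

1.8434


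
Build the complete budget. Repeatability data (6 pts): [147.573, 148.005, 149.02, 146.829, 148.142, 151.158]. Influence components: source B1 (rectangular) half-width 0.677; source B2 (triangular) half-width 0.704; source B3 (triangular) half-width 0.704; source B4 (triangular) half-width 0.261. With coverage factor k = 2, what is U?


mean = (147.573 + 148.005 + 149.02 + 146.829 + 148.142 + 151.158) / 6 = 148.4545
s = sqrt(sum((x - mean)^2)/(n-1)) = 1.5064994
u_A = s / sqrt(n) = 1.5064994 / sqrt(6) = 0.6150258
u_B1 = 0.677 / sqrt(3) = 0.39086613
u_B2 = 0.704 / sqrt(6) = 0.2874068
u_B3 = 0.704 / sqrt(6) = 0.2874068
u_B4 = 0.261 / sqrt(6) = 0.1065528
uc = sqrt(0.6150258^2 + 0.39086613^2 + 0.2874068^2 + 0.2874068^2 + 0.1065528^2) = 0.84118482
U = k * uc = 2 * 0.84118482
U = 1.6824

1.6824


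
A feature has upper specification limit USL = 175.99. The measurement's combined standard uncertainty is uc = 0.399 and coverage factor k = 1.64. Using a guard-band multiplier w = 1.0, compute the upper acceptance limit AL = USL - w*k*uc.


U = k * uc = 1.64 * 0.399 = 0.65436
guard band g = w * U = 1.0 * 0.65436 = 0.65436
AL = USL - g = 175.99 - 0.65436
AL = 175.3356

175.3356


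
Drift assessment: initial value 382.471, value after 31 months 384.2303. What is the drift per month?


rate = (v2 - v1) / months
= (384.2303 - 382.471) / 31
= 1.7593 / 31
= 0.0568

0.0568


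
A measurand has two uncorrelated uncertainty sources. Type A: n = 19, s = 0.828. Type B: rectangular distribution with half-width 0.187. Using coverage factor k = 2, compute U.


u_A = s / sqrt(n) = 0.828 / sqrt(19) = 0.18995623
u_B = half_width / sqrt(3) = 0.187 / sqrt(3) = 0.1079645
uc = sqrt(u_A^2 + u_B^2) = sqrt(0.18995623^2 + 0.1079645^2) = 0.21849417
U = k * uc = 2 * 0.21849417
U = 0.4370

0.4370


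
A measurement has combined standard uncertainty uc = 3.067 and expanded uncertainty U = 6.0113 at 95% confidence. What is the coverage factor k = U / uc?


k = U / uc
k = 6.0113 / 3.067
k = 1.96

1.96


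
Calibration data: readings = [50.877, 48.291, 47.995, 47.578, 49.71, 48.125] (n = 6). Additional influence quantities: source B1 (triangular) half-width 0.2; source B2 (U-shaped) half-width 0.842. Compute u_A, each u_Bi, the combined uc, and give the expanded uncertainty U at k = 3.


mean = (50.877 + 48.291 + 47.995 + 47.578 + 49.71 + 48.125) / 6 = 48.76266667
s = sqrt(sum((x - mean)^2)/(n-1)) = 1.264095
u_A = s / sqrt(n) = 1.264095 / sqrt(6) = 0.51606462
u_B1 = 0.2 / sqrt(6) = 0.081649658
u_B2 = 0.842 / sqrt(2) = 0.59538391
uc = sqrt(0.51606462^2 + 0.081649658^2 + 0.59538391^2) = 0.7921309
U = k * uc = 3 * 0.7921309
U = 2.3764

2.3764


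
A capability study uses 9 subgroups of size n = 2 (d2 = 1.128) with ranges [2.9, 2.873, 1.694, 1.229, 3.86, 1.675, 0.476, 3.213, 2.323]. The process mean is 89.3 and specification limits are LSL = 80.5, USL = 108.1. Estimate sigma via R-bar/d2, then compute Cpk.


R_bar = (2.9 + 2.873 + 1.694 + 1.229 + 3.86 + 1.675 + 0.476 + 3.213 + 2.323) / 9 = 2.2492222
sigma = R_bar / d2 = 2.2492222 / 1.128 = 1.9939913
Cp = (USL - LSL)/(6*sigma) = (108.1 - 80.5)/(6*1.9939913) = 2.3069
Cpu = (108.1 - 89.3)/(3*1.9939913) = 3.1428
Cpl = (89.3 - 80.5)/(3*1.9939913) = 1.4711
Cpk = min(Cpu, Cpl) = 1.4711

1.4711


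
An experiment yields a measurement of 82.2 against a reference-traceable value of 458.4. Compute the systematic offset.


Systematic error = measured - true
= 82.2 - 458.4
= -376.2000

-376.2000


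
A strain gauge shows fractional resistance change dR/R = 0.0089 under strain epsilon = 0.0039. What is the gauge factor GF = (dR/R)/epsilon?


GF = (dR/R) / epsilon
= 0.0089 / 0.0039
= 2.2821

2.2821


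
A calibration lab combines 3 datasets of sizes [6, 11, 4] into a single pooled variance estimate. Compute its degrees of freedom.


nu = sum_i (n_i - 1)
nu = ((6 - 1) + (11 - 1) + (4 - 1))
nu = 5 + 10 + 3
nu = 18

18


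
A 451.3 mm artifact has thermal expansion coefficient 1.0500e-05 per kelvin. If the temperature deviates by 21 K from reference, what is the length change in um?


dL = L * alpha * dT
= 451.3 * 1.0500e-05 * 21
= 0.0995116 mm
dL_um = 0.0995116 * 1000 = 99.5116 um

99.5116


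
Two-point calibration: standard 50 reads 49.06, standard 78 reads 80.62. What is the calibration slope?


slope = (y2 - y1) / (x2 - x1)
= (80.62 - 49.06) / (78 - 50)
= 31.5600 / 28
= 1.1271

1.1271


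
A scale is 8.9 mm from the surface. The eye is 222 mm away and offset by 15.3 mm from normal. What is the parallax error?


error = h * offset / d
= 8.9 * 15.3 / 222
= 0.6134

0.6134


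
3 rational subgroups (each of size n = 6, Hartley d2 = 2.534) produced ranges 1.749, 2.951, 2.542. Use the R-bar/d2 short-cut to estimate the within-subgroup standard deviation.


R_bar = (1.749 + 2.951 + 2.542) / 3
R_bar = 7.242 / 3 = 2.414
sigma_hat = R_bar / d2 = 2.414 / 2.534 = 0.9526

0.9526


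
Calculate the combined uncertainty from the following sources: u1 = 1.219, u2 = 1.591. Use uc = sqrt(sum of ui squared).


uc = sqrt(1.219^2 + 1.591^2)
uc = sqrt(4.017242)
uc = 2.0043

2.0043


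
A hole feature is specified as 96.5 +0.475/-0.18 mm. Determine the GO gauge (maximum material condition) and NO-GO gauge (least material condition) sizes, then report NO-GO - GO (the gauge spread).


GO = nominal - lower_tol (smallest hole = maximum material condition)
GO = 96.5 - 0.18 = 96.32
NO-GO = nominal + upper_tol (largest hole = least material condition)
NO-GO = 96.5 + 0.475 = 96.975
spread = NO-GO - GO = 96.975 - 96.32 = 0.6550

0.6550


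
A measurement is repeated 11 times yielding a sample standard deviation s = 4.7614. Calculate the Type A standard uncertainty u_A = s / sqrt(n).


u_A = s / sqrt(n)
u_A = 4.7614 / sqrt(11)
u_A = 4.7614 / 3.3166248
u_A = 1.4356

1.4356


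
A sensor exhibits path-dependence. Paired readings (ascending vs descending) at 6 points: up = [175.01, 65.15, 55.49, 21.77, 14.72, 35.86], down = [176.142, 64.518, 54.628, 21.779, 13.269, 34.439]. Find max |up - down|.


|175.01 - 176.142| = 1.1320
|65.15 - 64.518| = 0.6320
|55.49 - 54.628| = 0.8620
|21.77 - 21.779| = 0.0090
|14.72 - 13.269| = 1.4510
|35.86 - 34.439| = 1.4210
hysteresis = max(diffs) = 1.4510

1.4510


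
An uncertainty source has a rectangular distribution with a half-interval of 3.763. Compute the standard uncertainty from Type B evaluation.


u_B = half_width / sqrt(3)
u_B = 3.763 / 1.7320508
u_B = 2.1726

2.1726


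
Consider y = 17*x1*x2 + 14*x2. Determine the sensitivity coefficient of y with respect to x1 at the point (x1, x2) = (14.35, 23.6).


y = 17*x1*x2 + 14*x2
dy/dx1 = 17*x2
Evaluate at x2 = 23.6: c1 = 17 * 23.6
c1 = 401.2000

401.2000


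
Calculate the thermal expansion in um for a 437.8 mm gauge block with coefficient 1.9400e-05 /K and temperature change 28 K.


dL = L * alpha * dT
= 437.8 * 1.9400e-05 * 28
= 0.2378130 mm
dL_um = 0.2378130 * 1000 = 237.8130 um

237.8130


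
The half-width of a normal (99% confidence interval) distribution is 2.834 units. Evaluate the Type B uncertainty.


u_B = half_width / 2.576
u_B = 2.834 / 2.576
u_B = 1.1002

1.1002


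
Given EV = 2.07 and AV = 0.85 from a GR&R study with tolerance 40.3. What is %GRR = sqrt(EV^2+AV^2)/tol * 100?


GRR = sqrt(EV^2 + AV^2) = sqrt(2.07^2 + 0.85^2) = 2.2377221
%GRR = GRR / tol * 100 = 2.2377221 / 40.3 * 100
%GRR = 5.5527

5.5527


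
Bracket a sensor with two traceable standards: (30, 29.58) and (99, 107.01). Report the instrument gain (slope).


slope = (y2 - y1) / (x2 - x1)
= (107.01 - 29.58) / (99 - 30)
= 77.4300 / 69
= 1.1222

1.1222


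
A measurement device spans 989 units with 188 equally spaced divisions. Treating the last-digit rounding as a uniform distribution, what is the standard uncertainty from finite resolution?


resolution = range / divisions
resolution = 989 / 188 = 5.2606383
u_res = resolution / (2*sqrt(3))
u_res = 5.2606383 / 3.4641016
u_res = 1.5186

1.5186


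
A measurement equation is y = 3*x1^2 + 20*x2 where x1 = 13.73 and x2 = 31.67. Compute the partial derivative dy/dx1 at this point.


y = 3*x1^2 + 20*x2
dy/dx1 = 2*3*x1
Evaluate at x1 = 13.73: c1 = 6 * 13.73
c1 = 82.3800

82.3800


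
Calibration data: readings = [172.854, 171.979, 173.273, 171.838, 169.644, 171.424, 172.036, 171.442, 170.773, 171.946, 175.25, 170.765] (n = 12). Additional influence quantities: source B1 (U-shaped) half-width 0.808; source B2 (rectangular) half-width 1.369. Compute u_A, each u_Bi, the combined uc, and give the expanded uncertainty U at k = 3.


mean = (172.854 + 171.979 + 173.273 + 171.838 + 169.644 + 171.424 + 172.036 + 171.442 + 170.773 + 171.946 + 175.25 + 170.765) / 12 = 171.9353333
s = sqrt(sum((x - mean)^2)/(n-1)) = 1.4179912
u_A = s / sqrt(n) = 1.4179912 / sqrt(12) = 0.4093388
u_B1 = 0.808 / sqrt(2) = 0.57134228
u_B2 = 1.369 / sqrt(3) = 0.79039252
uc = sqrt(0.4093388^2 + 0.57134228^2 + 0.79039252^2) = 1.0576912
U = k * uc = 3 * 1.0576912
U = 3.1731

3.1731


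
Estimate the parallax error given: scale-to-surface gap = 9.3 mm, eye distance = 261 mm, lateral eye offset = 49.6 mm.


error = h * offset / d
= 9.3 * 49.6 / 261
= 1.7674

1.7674


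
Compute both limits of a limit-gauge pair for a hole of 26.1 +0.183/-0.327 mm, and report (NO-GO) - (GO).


GO = nominal - lower_tol (smallest hole = maximum material condition)
GO = 26.1 - 0.327 = 25.773
NO-GO = nominal + upper_tol (largest hole = least material condition)
NO-GO = 26.1 + 0.183 = 26.283
spread = NO-GO - GO = 26.283 - 25.773 = 0.5100

0.5100


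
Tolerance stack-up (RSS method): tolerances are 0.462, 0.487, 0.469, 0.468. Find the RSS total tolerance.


RSS = sqrt(0.462^2 + 0.487^2 + 0.469^2 + 0.468^2)
= sqrt(0.889598)
= 0.9432

0.9432


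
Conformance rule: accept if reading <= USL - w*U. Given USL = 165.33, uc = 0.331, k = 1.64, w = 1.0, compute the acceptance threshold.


U = k * uc = 1.64 * 0.331 = 0.54284
guard band g = w * U = 1.0 * 0.54284 = 0.54284
AL = USL - g = 165.33 - 0.54284
AL = 164.7872

164.7872


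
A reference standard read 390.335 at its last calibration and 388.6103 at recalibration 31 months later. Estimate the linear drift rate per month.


rate = (v2 - v1) / months
= (388.6103 - 390.335) / 31
= -1.7247 / 31
= -0.0556

-0.0556


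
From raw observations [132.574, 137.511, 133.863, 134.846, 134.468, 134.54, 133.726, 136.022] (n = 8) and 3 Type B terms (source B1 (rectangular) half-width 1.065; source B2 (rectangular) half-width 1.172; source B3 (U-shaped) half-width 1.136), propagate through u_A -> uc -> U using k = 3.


mean = (132.574 + 137.511 + 133.863 + 134.846 + 134.468 + 134.54 + 133.726 + 136.022) / 8 = 134.69375
s = sqrt(sum((x - mean)^2)/(n-1)) = 1.5080239
u_A = s / sqrt(n) = 1.5080239 / sqrt(8) = 0.53316696
u_B1 = 1.065 / sqrt(3) = 0.61487804
u_B2 = 1.172 / sqrt(3) = 0.67665452
u_B3 = 1.136 / sqrt(2) = 0.8032733
uc = sqrt(0.53316696^2 + 0.61487804^2 + 0.67665452^2 + 0.8032733^2) = 1.3287029
U = k * uc = 3 * 1.3287029
U = 3.9861

3.9861


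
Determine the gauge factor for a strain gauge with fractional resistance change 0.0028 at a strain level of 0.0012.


GF = (dR/R) / epsilon
= 0.0028 / 0.0012
= 2.3333

2.3333


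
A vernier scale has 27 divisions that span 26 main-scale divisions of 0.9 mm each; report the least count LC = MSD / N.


LC = MSD / n_div
= 0.9 / 27
= 0.0333

0.0333


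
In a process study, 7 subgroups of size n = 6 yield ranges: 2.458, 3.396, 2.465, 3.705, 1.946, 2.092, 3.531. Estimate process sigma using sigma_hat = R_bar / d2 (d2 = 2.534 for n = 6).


R_bar = (2.458 + 3.396 + 2.465 + 3.705 + 1.946 + 2.092 + 3.531) / 7
R_bar = 19.593 / 7 = 2.799
sigma_hat = R_bar / d2 = 2.799 / 2.534 = 1.1046

1.1046


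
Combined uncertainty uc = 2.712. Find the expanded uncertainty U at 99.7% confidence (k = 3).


U = k * uc
U = 3 * 2.712
U = 8.1360

8.1360


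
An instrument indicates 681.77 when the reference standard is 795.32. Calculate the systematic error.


Systematic error = measured - true
= 681.77 - 795.32
= -113.5500

-113.5500


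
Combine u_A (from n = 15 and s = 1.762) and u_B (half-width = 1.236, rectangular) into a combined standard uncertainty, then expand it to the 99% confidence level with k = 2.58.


u_A = s / sqrt(n) = 1.762 / sqrt(15) = 0.45494644
u_B = half_width / sqrt(3) = 1.236 / sqrt(3) = 0.71360493
uc = sqrt(u_A^2 + u_B^2) = sqrt(0.45494644^2 + 0.71360493^2) = 0.84629088
U = k * uc = 2.58 * 0.84629088
U = 2.1834

2.1834


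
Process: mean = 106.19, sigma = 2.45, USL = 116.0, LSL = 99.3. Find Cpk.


Cpu = (USL - mean) / (3*sigma) = (116.0 - 106.19) / (3*2.45) = 1.3347
Cpl = (mean - LSL) / (3*sigma) = (106.19 - 99.3) / (3*2.45) = 0.9374
Cpk = min(Cpu, Cpl) = 0.9374

0.9374


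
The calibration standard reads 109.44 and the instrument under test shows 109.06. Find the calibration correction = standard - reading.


Correction = standard - reading
= 109.44 - 109.06
= 0.3800

0.3800


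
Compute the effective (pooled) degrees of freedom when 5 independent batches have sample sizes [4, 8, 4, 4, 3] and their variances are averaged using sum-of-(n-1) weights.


nu = sum_i (n_i - 1)
nu = ((4 - 1) + (8 - 1) + (4 - 1) + (4 - 1) + (3 - 1))
nu = 3 + 7 + 3 + 3 + 2
nu = 18

18


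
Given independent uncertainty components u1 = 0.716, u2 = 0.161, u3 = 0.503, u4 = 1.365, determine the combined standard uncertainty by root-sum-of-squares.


uc = sqrt(0.716^2 + 0.161^2 + 0.503^2 + 1.365^2)
uc = sqrt(2.654811)
uc = 1.6294

1.6294


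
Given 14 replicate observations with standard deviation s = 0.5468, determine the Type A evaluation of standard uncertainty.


u_A = s / sqrt(n)
u_A = 0.5468 / sqrt(14)
u_A = 0.5468 / 3.7416574
u_A = 0.1461

0.1461


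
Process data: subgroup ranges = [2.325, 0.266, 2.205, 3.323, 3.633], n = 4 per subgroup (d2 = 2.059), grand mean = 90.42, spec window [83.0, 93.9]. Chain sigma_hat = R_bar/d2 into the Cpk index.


R_bar = (2.325 + 0.266 + 2.205 + 3.323 + 3.633) / 5 = 2.3504
sigma = R_bar / d2 = 2.3504 / 2.059 = 1.141525
Cp = (USL - LSL)/(6*sigma) = (93.9 - 83.0)/(6*1.141525) = 1.5914
Cpu = (93.9 - 90.42)/(3*1.141525) = 1.0162
Cpl = (90.42 - 83.0)/(3*1.141525) = 2.1667
Cpk = min(Cpu, Cpl) = 1.0162

1.0162


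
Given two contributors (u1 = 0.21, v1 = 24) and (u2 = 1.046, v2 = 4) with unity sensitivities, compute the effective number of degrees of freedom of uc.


uc = sqrt(u1^2 + u2^2) = sqrt(0.21^2 + 1.046^2) = 1.0668721
v_eff = uc^4 / (u1^4/v1 + u2^4/v2)
= 1.0668721^4 / (0.21^4/24 + 1.046^4/4)
= 1.2955358 / 0.29935349
v_eff = 4.3278

4.3278


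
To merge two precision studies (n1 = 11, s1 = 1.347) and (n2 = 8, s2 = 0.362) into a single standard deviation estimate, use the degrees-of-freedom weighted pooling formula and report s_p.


s_p = sqrt(((n1-1)*s1^2 + (n2-1)*s2^2) / (n1+n2-2))
numerator = (11-1)*1.347^2 + (8-1)*0.362^2 = 18.14409 + 0.917308 = 19.061398
denominator = 11 + 8 - 2 = 17
s_p^2 = 19.061398 / 17 = 1.1212587
s_p = sqrt(1.1212587) = 1.0589

1.0589


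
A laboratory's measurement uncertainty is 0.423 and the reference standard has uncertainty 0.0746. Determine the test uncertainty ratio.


TUR = u_lab / u_ref
= 0.423 / 0.0746
= 5.6702

5.6702


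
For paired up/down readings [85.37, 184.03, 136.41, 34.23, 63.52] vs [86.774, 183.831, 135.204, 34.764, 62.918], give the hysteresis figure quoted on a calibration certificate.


|85.37 - 86.774| = 1.4040
|184.03 - 183.831| = 0.1990
|136.41 - 135.204| = 1.2060
|34.23 - 34.764| = 0.5340
|63.52 - 62.918| = 0.6020
hysteresis = max(diffs) = 1.4040

1.4040


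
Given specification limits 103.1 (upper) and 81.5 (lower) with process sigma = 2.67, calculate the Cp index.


Cp = (USL - LSL) / (6 * sigma)
= (103.1 - 81.5) / (6 * 2.67)
= 21.6000 / 16.0200
= 1.3483

1.3483


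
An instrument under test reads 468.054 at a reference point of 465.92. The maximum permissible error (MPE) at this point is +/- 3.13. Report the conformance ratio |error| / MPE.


e = indication - reference = 468.054 - 465.92 = 2.1340
|e| = 2.1340
ratio = |e| / MPE = 2.1340 / 3.13
ratio = 0.6818

0.6818


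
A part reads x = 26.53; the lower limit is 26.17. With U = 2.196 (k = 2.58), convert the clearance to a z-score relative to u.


u = U / k = 2.196 / 2.58 = 0.85116279
margin = |LSL - x| = |26.17 - 26.53| = 0.36
z = margin / u = 0.36 / 0.85116279
z = 0.4230

0.4230


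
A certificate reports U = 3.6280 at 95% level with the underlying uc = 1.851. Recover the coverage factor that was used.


k = U / uc
k = 3.6280 / 1.851
k = 1.96

1.96


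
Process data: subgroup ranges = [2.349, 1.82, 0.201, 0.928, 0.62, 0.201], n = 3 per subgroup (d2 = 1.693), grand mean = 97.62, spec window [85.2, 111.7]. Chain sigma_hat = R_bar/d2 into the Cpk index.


R_bar = (2.349 + 1.82 + 0.201 + 0.928 + 0.62 + 0.201) / 6 = 1.0198333
sigma = R_bar / d2 = 1.0198333 / 1.693 = 0.60238234
Cp = (USL - LSL)/(6*sigma) = (111.7 - 85.2)/(6*0.60238234) = 7.3320
Cpu = (111.7 - 97.62)/(3*0.60238234) = 7.7913
Cpl = (97.62 - 85.2)/(3*0.60238234) = 6.8727
Cpk = min(Cpu, Cpl) = 6.8727

6.8727


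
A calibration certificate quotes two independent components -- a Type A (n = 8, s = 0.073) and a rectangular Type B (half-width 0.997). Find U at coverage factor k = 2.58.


u_A = s / sqrt(n) = 0.073 / sqrt(8) = 0.025809398
u_B = half_width / sqrt(3) = 0.997 / sqrt(3) = 0.57561822
uc = sqrt(u_A^2 + u_B^2) = sqrt(0.025809398^2 + 0.57561822^2) = 0.57619655
U = k * uc = 2.58 * 0.57619655
U = 1.4866

1.4866


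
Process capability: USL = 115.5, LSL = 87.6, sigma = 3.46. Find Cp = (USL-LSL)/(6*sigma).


Cp = (USL - LSL) / (6 * sigma)
= (115.5 - 87.6) / (6 * 3.46)
= 27.9000 / 20.7600
= 1.3439

1.3439


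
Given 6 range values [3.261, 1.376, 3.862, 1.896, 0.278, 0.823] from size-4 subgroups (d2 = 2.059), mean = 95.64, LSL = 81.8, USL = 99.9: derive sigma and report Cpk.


R_bar = (3.261 + 1.376 + 3.862 + 1.896 + 0.278 + 0.823) / 6 = 1.916
sigma = R_bar / d2 = 1.916 / 2.059 = 0.93054881
Cp = (USL - LSL)/(6*sigma) = (99.9 - 81.8)/(6*0.93054881) = 3.2418
Cpu = (99.9 - 95.64)/(3*0.93054881) = 1.5260
Cpl = (95.64 - 81.8)/(3*0.93054881) = 4.9576
Cpk = min(Cpu, Cpl) = 1.5260

1.5260


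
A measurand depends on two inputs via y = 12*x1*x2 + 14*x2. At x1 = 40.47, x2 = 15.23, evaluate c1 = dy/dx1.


y = 12*x1*x2 + 14*x2
dy/dx1 = 12*x2
Evaluate at x2 = 15.23: c1 = 12 * 15.23
c1 = 182.7600

182.7600


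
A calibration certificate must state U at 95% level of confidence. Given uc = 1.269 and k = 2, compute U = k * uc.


U = k * uc
U = 2 * 1.269
U = 2.5380

2.5380


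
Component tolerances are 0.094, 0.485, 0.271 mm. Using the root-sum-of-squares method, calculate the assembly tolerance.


RSS = sqrt(0.094^2 + 0.485^2 + 0.271^2)
= sqrt(0.317502)
= 0.5635

0.5635


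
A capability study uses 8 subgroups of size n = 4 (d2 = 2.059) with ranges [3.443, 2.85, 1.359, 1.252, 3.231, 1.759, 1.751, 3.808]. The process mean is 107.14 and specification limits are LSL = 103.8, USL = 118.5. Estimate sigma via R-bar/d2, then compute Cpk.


R_bar = (3.443 + 2.85 + 1.359 + 1.252 + 3.231 + 1.759 + 1.751 + 3.808) / 8 = 2.431625
sigma = R_bar / d2 = 2.431625 / 2.059 = 1.1809738
Cp = (USL - LSL)/(6*sigma) = (118.5 - 103.8)/(6*1.1809738) = 2.0746
Cpu = (118.5 - 107.14)/(3*1.1809738) = 3.2064
Cpl = (107.14 - 103.8)/(3*1.1809738) = 0.9427
Cpk = min(Cpu, Cpl) = 0.9427

0.9427


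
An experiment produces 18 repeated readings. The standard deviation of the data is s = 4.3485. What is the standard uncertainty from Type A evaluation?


u_A = s / sqrt(n)
u_A = 4.3485 / sqrt(18)
u_A = 4.3485 / 4.2426407
u_A = 1.0250

1.0250


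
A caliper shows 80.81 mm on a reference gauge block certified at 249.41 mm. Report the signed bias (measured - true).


Systematic error = measured - true
= 80.81 - 249.41
= -168.6000

-168.6000


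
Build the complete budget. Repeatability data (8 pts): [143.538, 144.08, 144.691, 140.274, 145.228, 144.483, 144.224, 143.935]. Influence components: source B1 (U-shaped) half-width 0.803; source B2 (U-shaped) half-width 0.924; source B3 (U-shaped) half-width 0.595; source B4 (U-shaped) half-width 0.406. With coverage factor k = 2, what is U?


mean = (143.538 + 144.08 + 144.691 + 140.274 + 145.228 + 144.483 + 144.224 + 143.935) / 8 = 143.806625
s = sqrt(sum((x - mean)^2)/(n-1)) = 1.5154878
u_A = s / sqrt(n) = 1.5154878 / sqrt(8) = 0.53580585
u_B1 = 0.803 / sqrt(2) = 0.56780675
u_B2 = 0.924 / sqrt(2) = 0.65336667
u_B3 = 0.595 / sqrt(2) = 0.42072853
u_B4 = 0.406 / sqrt(2) = 0.28708535
uc = sqrt(0.53580585^2 + 0.56780675^2 + 0.65336667^2 + 0.42072853^2 + 0.28708535^2) = 1.1383369
U = k * uc = 2 * 1.1383369
U = 2.2767

2.2767


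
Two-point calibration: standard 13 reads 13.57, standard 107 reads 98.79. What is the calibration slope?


slope = (y2 - y1) / (x2 - x1)
= (98.79 - 13.57) / (107 - 13)
= 85.2200 / 94
= 0.9066

0.9066


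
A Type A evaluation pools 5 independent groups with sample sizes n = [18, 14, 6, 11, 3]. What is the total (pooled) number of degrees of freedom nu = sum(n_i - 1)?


nu = sum_i (n_i - 1)
nu = ((18 - 1) + (14 - 1) + (6 - 1) + (11 - 1) + (3 - 1))
nu = 17 + 13 + 5 + 10 + 2
nu = 47

47


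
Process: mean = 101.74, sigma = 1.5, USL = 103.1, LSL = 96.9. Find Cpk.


Cpu = (USL - mean) / (3*sigma) = (103.1 - 101.74) / (3*1.5) = 0.3022
Cpl = (mean - LSL) / (3*sigma) = (101.74 - 96.9) / (3*1.5) = 1.0756
Cpk = min(Cpu, Cpl) = 0.3022

0.3022


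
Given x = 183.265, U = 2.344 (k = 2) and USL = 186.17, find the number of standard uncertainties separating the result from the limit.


u = U / k = 2.344 / 2 = 1.172
margin = |USL - x| = |186.17 - 183.265| = 2.905
z = margin / u = 2.905 / 1.172
z = 2.4787

2.4787


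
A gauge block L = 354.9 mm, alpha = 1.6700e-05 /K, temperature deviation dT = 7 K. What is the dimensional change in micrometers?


dL = L * alpha * dT
= 354.9 * 1.6700e-05 * 7
= 0.0414878 mm
dL_um = 0.0414878 * 1000 = 41.4878 um

41.4878


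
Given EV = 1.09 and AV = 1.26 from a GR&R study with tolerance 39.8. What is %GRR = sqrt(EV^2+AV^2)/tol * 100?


GRR = sqrt(EV^2 + AV^2) = sqrt(1.09^2 + 1.26^2) = 1.6660432
%GRR = GRR / tol * 100 = 1.6660432 / 39.8 * 100
%GRR = 4.1860

4.1860


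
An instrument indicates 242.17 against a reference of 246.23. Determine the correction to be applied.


Correction = standard - reading
= 246.23 - 242.17
= 4.0600

4.0600


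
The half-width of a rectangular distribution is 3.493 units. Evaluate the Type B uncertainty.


u_B = half_width / sqrt(3)
u_B = 3.493 / 1.7320508
u_B = 2.0167

2.0167


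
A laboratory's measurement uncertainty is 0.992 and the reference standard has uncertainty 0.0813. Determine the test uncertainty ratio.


TUR = u_lab / u_ref
= 0.992 / 0.0813
= 12.2017

12.2017


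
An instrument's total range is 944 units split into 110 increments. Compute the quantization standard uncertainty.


resolution = range / divisions
resolution = 944 / 110 = 8.5818182
u_res = resolution / (2*sqrt(3))
u_res = 8.5818182 / 3.4641016
u_res = 2.4774

2.4774


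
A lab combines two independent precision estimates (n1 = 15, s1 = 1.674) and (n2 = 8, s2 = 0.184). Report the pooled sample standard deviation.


s_p = sqrt(((n1-1)*s1^2 + (n2-1)*s2^2) / (n1+n2-2))
numerator = (15-1)*1.674^2 + (8-1)*0.184^2 = 39.231864 + 0.236992 = 39.468856
denominator = 15 + 8 - 2 = 21
s_p^2 = 39.468856 / 21 = 1.8794693
s_p = sqrt(1.8794693) = 1.3709

1.3709


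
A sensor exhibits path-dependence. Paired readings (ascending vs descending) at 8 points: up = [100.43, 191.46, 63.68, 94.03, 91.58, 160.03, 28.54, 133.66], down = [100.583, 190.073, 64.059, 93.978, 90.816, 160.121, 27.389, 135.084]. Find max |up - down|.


|100.43 - 100.583| = 0.1530
|191.46 - 190.073| = 1.3870
|63.68 - 64.059| = 0.3790
|94.03 - 93.978| = 0.0520
|91.58 - 90.816| = 0.7640
|160.03 - 160.121| = 0.0910
|28.54 - 27.389| = 1.1510
|133.66 - 135.084| = 1.4240
hysteresis = max(diffs) = 1.4240

1.4240


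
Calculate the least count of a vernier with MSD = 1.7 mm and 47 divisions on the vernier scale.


LC = MSD / n_div
= 1.7 / 47
= 0.0362

0.0362


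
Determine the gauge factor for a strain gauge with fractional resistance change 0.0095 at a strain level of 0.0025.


GF = (dR/R) / epsilon
= 0.0095 / 0.0025
= 3.8000

3.8000


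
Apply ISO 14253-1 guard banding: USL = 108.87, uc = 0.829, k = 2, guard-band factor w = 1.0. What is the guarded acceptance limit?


U = k * uc = 2 * 0.829 = 1.658
guard band g = w * U = 1.0 * 1.658 = 1.658
AL = USL - g = 108.87 - 1.658
AL = 107.2120

107.2120


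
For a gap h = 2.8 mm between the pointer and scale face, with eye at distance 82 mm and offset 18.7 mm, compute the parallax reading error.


error = h * offset / d
= 2.8 * 18.7 / 82
= 0.6385

0.6385


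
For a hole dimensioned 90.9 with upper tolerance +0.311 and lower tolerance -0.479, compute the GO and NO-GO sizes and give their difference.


GO = nominal - lower_tol (smallest hole = maximum material condition)
GO = 90.9 - 0.479 = 90.421
NO-GO = nominal + upper_tol (largest hole = least material condition)
NO-GO = 90.9 + 0.311 = 91.211
spread = NO-GO - GO = 91.211 - 90.421 = 0.7900

0.7900


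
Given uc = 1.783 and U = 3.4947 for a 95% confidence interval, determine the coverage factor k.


k = U / uc
k = 3.4947 / 1.783
k = 1.96

1.96


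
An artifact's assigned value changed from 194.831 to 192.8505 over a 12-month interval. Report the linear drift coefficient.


rate = (v2 - v1) / months
= (192.8505 - 194.831) / 12
= -1.9805 / 12
= -0.1650

-0.1650


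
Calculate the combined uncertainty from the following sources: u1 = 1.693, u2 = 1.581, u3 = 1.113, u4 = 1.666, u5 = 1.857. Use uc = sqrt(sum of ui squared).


uc = sqrt(1.693^2 + 1.581^2 + 1.113^2 + 1.666^2 + 1.857^2)
uc = sqrt(12.828584)
uc = 3.5817

3.5817


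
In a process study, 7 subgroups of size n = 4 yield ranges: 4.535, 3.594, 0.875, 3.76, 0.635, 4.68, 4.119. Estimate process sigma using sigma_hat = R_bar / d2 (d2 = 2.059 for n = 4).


R_bar = (4.535 + 3.594 + 0.875 + 3.76 + 0.635 + 4.68 + 4.119) / 7
R_bar = 22.198 / 7 = 3.1711429
sigma_hat = R_bar / d2 = 3.1711429 / 2.059 = 1.5401

1.5401


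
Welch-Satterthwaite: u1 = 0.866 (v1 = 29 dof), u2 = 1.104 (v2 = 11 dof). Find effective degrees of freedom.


uc = sqrt(u1^2 + u2^2) = sqrt(0.866^2 + 1.104^2) = 1.4031294
v_eff = uc^4 / (u1^4/v1 + u2^4/v2)
= 1.4031294^4 / (0.866^4/29 + 1.104^4/11)
= 3.8760636 / 0.15444086
v_eff = 25.0974

25.0974


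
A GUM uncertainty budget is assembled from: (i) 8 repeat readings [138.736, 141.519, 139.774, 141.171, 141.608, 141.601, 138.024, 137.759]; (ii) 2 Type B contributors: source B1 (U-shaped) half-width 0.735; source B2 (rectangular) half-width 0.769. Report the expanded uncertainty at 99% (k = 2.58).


mean = (138.736 + 141.519 + 139.774 + 141.171 + 141.608 + 141.601 + 138.024 + 137.759) / 8 = 140.024
s = sqrt(sum((x - mean)^2)/(n-1)) = 1.6646874
u_A = s / sqrt(n) = 1.6646874 / sqrt(8) = 0.58855587
u_B1 = 0.735 / sqrt(2) = 0.51972348
u_B2 = 0.769 / sqrt(3) = 0.44398236
uc = sqrt(0.58855587^2 + 0.51972348^2 + 0.44398236^2) = 0.90201488
U = k * uc = 2.58 * 0.90201488
U = 2.3272

2.3272


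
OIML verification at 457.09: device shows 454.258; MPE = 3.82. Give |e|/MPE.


e = indication - reference = 454.258 - 457.09 = -2.8320
|e| = 2.8320
ratio = |e| / MPE = 2.8320 / 3.82
ratio = 0.7414

0.7414


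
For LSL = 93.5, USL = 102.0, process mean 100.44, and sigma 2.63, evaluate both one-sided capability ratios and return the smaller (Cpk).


Cpu = (USL - mean) / (3*sigma) = (102.0 - 100.44) / (3*2.63) = 0.1977
Cpl = (mean - LSL) / (3*sigma) = (100.44 - 93.5) / (3*2.63) = 0.8796
Cpk = min(Cpu, Cpl) = 0.1977

0.1977


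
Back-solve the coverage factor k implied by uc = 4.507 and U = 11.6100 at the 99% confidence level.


k = U / uc
k = 11.6100 / 4.507
k = 2.576

2.576


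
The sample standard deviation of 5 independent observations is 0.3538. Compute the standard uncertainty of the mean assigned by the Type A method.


u_A = s / sqrt(n)
u_A = 0.3538 / sqrt(5)
u_A = 0.3538 / 2.236068
u_A = 0.1582

0.1582


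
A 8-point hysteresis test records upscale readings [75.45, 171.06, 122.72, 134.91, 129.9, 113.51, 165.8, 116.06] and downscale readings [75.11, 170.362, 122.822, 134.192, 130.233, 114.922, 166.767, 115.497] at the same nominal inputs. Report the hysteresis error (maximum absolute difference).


|75.45 - 75.11| = 0.3400
|171.06 - 170.362| = 0.6980
|122.72 - 122.822| = 0.1020
|134.91 - 134.192| = 0.7180
|129.9 - 130.233| = 0.3330
|113.51 - 114.922| = 1.4120
|165.8 - 166.767| = 0.9670
|116.06 - 115.497| = 0.5630
hysteresis = max(diffs) = 1.4120

1.4120


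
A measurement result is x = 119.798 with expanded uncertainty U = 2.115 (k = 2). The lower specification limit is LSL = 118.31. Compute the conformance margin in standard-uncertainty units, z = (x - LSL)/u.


u = U / k = 2.115 / 2 = 1.0575
margin = |LSL - x| = |118.31 - 119.798| = 1.488
z = margin / u = 1.488 / 1.0575
z = 1.4071

1.4071


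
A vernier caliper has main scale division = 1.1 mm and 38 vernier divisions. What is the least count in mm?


LC = MSD / n_div
= 1.1 / 38
= 0.0289

0.0289


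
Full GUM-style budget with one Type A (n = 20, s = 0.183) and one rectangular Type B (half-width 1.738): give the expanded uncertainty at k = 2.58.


u_A = s / sqrt(n) = 0.183 / sqrt(20) = 0.040920044
u_B = half_width / sqrt(3) = 1.738 / sqrt(3) = 1.0034348
uc = sqrt(u_A^2 + u_B^2) = sqrt(0.040920044^2 + 1.0034348^2) = 1.0042688
U = k * uc = 2.58 * 1.0042688
U = 2.5910

2.5910


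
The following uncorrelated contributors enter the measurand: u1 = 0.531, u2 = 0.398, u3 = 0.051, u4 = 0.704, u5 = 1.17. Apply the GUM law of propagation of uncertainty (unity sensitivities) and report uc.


uc = sqrt(0.531^2 + 0.398^2 + 0.051^2 + 0.704^2 + 1.17^2)
uc = sqrt(2.307482)
uc = 1.5190

1.5190
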